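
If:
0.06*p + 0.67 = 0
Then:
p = -11.17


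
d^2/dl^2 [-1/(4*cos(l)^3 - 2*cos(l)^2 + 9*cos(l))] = ((-12*cos(l) + 4*cos(2*l) - 9*cos(3*l))*(4*cos(l)^2 - 2*cos(l) + 9)*cos(l) - 2*(12*cos(l)^2 - 4*cos(l) + 9)^2*sin(l)^2)/((4*cos(l)^2 - 2*cos(l) + 9)^3*cos(l)^3)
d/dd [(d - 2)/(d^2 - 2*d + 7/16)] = 16*(16*d^2 - 32*d - 32*(d - 2)*(d - 1) + 7)/(16*d^2 - 32*d + 7)^2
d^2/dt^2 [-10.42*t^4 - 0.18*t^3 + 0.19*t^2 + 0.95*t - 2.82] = -125.04*t^2 - 1.08*t + 0.38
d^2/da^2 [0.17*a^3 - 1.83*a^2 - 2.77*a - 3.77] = 1.02*a - 3.66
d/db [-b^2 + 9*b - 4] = 9 - 2*b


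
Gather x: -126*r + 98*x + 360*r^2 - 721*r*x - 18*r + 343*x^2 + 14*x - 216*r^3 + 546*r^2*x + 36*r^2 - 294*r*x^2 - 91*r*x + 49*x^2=-216*r^3 + 396*r^2 - 144*r + x^2*(392 - 294*r) + x*(546*r^2 - 812*r + 112)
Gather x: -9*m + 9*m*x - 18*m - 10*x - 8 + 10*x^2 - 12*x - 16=-27*m + 10*x^2 + x*(9*m - 22) - 24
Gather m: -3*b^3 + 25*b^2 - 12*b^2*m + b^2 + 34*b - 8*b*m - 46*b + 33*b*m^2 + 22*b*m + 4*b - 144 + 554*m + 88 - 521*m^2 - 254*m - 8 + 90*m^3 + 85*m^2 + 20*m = -3*b^3 + 26*b^2 - 8*b + 90*m^3 + m^2*(33*b - 436) + m*(-12*b^2 + 14*b + 320) - 64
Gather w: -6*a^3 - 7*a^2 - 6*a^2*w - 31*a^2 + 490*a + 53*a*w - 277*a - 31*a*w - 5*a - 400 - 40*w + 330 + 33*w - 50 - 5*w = -6*a^3 - 38*a^2 + 208*a + w*(-6*a^2 + 22*a - 12) - 120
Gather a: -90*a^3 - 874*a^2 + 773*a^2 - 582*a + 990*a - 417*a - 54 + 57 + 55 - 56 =-90*a^3 - 101*a^2 - 9*a + 2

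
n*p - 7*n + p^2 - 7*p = (n + p)*(p - 7)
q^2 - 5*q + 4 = (q - 4)*(q - 1)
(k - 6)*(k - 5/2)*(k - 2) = k^3 - 21*k^2/2 + 32*k - 30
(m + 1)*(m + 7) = m^2 + 8*m + 7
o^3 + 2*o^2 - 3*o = o*(o - 1)*(o + 3)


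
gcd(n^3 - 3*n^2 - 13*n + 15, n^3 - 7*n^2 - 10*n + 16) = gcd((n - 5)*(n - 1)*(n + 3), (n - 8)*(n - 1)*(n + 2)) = n - 1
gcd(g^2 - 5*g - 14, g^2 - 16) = 1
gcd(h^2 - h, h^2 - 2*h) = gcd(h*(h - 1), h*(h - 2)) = h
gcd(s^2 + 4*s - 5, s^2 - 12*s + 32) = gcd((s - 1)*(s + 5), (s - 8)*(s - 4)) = 1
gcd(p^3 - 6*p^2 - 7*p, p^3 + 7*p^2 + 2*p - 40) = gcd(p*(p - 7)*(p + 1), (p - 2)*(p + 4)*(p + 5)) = 1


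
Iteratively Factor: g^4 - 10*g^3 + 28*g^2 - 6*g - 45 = (g + 1)*(g^3 - 11*g^2 + 39*g - 45) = (g - 3)*(g + 1)*(g^2 - 8*g + 15) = (g - 3)^2*(g + 1)*(g - 5)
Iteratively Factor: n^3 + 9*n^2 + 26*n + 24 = (n + 4)*(n^2 + 5*n + 6) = (n + 2)*(n + 4)*(n + 3)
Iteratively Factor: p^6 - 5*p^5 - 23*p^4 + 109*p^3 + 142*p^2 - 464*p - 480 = (p - 4)*(p^5 - p^4 - 27*p^3 + p^2 + 146*p + 120) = (p - 4)*(p + 1)*(p^4 - 2*p^3 - 25*p^2 + 26*p + 120) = (p - 5)*(p - 4)*(p + 1)*(p^3 + 3*p^2 - 10*p - 24) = (p - 5)*(p - 4)*(p + 1)*(p + 4)*(p^2 - p - 6) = (p - 5)*(p - 4)*(p + 1)*(p + 2)*(p + 4)*(p - 3)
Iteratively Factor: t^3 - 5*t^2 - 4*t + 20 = (t - 2)*(t^2 - 3*t - 10) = (t - 2)*(t + 2)*(t - 5)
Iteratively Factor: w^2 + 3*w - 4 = (w - 1)*(w + 4)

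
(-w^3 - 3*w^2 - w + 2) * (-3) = 3*w^3 + 9*w^2 + 3*w - 6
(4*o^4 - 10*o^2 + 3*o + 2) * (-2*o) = -8*o^5 + 20*o^3 - 6*o^2 - 4*o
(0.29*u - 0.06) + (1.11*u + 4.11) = 1.4*u + 4.05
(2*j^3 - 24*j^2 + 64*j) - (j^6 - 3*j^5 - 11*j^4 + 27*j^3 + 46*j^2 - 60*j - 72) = -j^6 + 3*j^5 + 11*j^4 - 25*j^3 - 70*j^2 + 124*j + 72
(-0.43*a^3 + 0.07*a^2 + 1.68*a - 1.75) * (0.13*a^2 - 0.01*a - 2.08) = -0.0559*a^5 + 0.0134*a^4 + 1.1121*a^3 - 0.3899*a^2 - 3.4769*a + 3.64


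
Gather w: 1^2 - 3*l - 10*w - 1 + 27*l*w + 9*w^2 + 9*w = -3*l + 9*w^2 + w*(27*l - 1)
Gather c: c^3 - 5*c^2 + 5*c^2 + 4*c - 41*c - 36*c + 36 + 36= c^3 - 73*c + 72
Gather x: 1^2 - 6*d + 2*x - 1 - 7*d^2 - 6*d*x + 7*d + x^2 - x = -7*d^2 + d + x^2 + x*(1 - 6*d)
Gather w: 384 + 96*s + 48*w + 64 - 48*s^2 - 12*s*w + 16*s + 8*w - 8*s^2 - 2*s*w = -56*s^2 + 112*s + w*(56 - 14*s) + 448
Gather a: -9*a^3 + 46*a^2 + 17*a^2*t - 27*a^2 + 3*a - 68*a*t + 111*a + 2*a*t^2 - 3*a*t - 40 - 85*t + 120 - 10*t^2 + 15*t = -9*a^3 + a^2*(17*t + 19) + a*(2*t^2 - 71*t + 114) - 10*t^2 - 70*t + 80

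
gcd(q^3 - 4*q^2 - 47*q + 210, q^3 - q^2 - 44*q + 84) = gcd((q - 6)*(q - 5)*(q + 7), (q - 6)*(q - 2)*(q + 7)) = q^2 + q - 42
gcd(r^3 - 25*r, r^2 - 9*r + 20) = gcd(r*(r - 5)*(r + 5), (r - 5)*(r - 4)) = r - 5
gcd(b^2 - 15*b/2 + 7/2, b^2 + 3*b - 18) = 1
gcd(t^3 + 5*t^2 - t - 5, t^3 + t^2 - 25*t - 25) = t^2 + 6*t + 5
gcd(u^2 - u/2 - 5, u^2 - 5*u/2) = u - 5/2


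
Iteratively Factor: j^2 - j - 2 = (j - 2)*(j + 1)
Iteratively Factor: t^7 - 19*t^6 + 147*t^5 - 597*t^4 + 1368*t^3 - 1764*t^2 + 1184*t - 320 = (t - 2)*(t^6 - 17*t^5 + 113*t^4 - 371*t^3 + 626*t^2 - 512*t + 160) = (t - 2)^2*(t^5 - 15*t^4 + 83*t^3 - 205*t^2 + 216*t - 80) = (t - 4)*(t - 2)^2*(t^4 - 11*t^3 + 39*t^2 - 49*t + 20) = (t - 4)*(t - 2)^2*(t - 1)*(t^3 - 10*t^2 + 29*t - 20) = (t - 5)*(t - 4)*(t - 2)^2*(t - 1)*(t^2 - 5*t + 4) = (t - 5)*(t - 4)^2*(t - 2)^2*(t - 1)*(t - 1)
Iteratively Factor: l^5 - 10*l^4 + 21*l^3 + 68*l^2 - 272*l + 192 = (l - 1)*(l^4 - 9*l^3 + 12*l^2 + 80*l - 192) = (l - 4)*(l - 1)*(l^3 - 5*l^2 - 8*l + 48) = (l - 4)^2*(l - 1)*(l^2 - l - 12) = (l - 4)^3*(l - 1)*(l + 3)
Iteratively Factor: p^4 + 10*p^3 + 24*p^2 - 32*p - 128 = (p - 2)*(p^3 + 12*p^2 + 48*p + 64) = (p - 2)*(p + 4)*(p^2 + 8*p + 16) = (p - 2)*(p + 4)^2*(p + 4)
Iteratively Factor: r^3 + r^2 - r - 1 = (r - 1)*(r^2 + 2*r + 1) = (r - 1)*(r + 1)*(r + 1)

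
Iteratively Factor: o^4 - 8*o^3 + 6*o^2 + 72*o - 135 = (o - 5)*(o^3 - 3*o^2 - 9*o + 27) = (o - 5)*(o - 3)*(o^2 - 9) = (o - 5)*(o - 3)^2*(o + 3)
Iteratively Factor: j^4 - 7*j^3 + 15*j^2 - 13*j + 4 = (j - 1)*(j^3 - 6*j^2 + 9*j - 4) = (j - 4)*(j - 1)*(j^2 - 2*j + 1) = (j - 4)*(j - 1)^2*(j - 1)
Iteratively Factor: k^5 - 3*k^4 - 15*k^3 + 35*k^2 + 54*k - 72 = (k - 3)*(k^4 - 15*k^2 - 10*k + 24) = (k - 3)*(k - 1)*(k^3 + k^2 - 14*k - 24) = (k - 4)*(k - 3)*(k - 1)*(k^2 + 5*k + 6) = (k - 4)*(k - 3)*(k - 1)*(k + 2)*(k + 3)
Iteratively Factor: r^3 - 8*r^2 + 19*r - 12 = (r - 3)*(r^2 - 5*r + 4) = (r - 3)*(r - 1)*(r - 4)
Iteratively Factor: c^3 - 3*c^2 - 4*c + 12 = (c - 2)*(c^2 - c - 6) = (c - 3)*(c - 2)*(c + 2)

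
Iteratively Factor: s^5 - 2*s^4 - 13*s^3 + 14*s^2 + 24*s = (s + 3)*(s^4 - 5*s^3 + 2*s^2 + 8*s) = (s - 4)*(s + 3)*(s^3 - s^2 - 2*s) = (s - 4)*(s - 2)*(s + 3)*(s^2 + s) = (s - 4)*(s - 2)*(s + 1)*(s + 3)*(s)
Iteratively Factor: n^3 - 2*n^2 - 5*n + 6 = (n + 2)*(n^2 - 4*n + 3) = (n - 3)*(n + 2)*(n - 1)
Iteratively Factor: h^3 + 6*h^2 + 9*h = (h)*(h^2 + 6*h + 9) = h*(h + 3)*(h + 3)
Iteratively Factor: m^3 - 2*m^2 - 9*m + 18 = (m - 3)*(m^2 + m - 6) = (m - 3)*(m + 3)*(m - 2)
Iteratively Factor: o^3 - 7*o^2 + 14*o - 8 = (o - 1)*(o^2 - 6*o + 8) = (o - 2)*(o - 1)*(o - 4)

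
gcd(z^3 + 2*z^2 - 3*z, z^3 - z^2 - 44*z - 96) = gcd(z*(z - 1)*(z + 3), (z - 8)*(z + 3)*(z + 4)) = z + 3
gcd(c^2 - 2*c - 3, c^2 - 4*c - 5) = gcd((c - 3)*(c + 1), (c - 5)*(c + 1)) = c + 1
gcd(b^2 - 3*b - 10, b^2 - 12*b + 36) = 1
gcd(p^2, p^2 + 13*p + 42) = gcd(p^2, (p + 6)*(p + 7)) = 1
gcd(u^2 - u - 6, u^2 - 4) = u + 2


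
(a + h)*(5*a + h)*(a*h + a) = 5*a^3*h + 5*a^3 + 6*a^2*h^2 + 6*a^2*h + a*h^3 + a*h^2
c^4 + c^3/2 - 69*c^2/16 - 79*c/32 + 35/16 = (c - 2)*(c - 1/2)*(c + 5/4)*(c + 7/4)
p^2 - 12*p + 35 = (p - 7)*(p - 5)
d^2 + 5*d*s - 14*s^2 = (d - 2*s)*(d + 7*s)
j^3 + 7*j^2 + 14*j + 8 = (j + 1)*(j + 2)*(j + 4)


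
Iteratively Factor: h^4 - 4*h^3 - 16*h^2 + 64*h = (h - 4)*(h^3 - 16*h) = (h - 4)^2*(h^2 + 4*h) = (h - 4)^2*(h + 4)*(h)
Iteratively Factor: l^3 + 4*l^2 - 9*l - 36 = (l + 4)*(l^2 - 9) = (l - 3)*(l + 4)*(l + 3)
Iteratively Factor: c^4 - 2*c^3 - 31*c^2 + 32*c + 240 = (c + 3)*(c^3 - 5*c^2 - 16*c + 80) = (c - 4)*(c + 3)*(c^2 - c - 20) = (c - 4)*(c + 3)*(c + 4)*(c - 5)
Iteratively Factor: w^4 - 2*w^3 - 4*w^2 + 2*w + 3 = (w + 1)*(w^3 - 3*w^2 - w + 3) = (w - 1)*(w + 1)*(w^2 - 2*w - 3) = (w - 1)*(w + 1)^2*(w - 3)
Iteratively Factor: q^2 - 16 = (q + 4)*(q - 4)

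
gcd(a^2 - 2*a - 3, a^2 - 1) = a + 1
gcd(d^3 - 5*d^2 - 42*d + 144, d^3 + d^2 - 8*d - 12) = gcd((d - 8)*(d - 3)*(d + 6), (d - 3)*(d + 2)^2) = d - 3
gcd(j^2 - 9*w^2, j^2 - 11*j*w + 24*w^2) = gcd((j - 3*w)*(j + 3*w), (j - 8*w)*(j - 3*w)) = -j + 3*w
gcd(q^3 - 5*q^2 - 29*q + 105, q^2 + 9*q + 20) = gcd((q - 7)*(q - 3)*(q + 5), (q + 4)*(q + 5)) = q + 5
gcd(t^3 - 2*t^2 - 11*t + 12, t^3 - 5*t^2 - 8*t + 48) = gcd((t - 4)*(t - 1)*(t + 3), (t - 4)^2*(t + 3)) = t^2 - t - 12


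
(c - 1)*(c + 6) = c^2 + 5*c - 6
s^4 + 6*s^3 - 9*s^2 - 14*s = s*(s - 2)*(s + 1)*(s + 7)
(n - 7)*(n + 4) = n^2 - 3*n - 28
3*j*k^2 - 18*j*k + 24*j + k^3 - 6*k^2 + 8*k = (3*j + k)*(k - 4)*(k - 2)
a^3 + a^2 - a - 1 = (a - 1)*(a + 1)^2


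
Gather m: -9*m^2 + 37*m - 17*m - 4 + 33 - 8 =-9*m^2 + 20*m + 21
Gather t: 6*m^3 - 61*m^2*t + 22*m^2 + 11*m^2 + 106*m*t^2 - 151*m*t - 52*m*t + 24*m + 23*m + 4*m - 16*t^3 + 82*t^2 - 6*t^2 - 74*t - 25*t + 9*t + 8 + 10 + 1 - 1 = 6*m^3 + 33*m^2 + 51*m - 16*t^3 + t^2*(106*m + 76) + t*(-61*m^2 - 203*m - 90) + 18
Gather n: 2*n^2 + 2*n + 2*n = 2*n^2 + 4*n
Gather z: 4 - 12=-8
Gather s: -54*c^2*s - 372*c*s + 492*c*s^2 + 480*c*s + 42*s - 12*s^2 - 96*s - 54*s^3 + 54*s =-54*s^3 + s^2*(492*c - 12) + s*(-54*c^2 + 108*c)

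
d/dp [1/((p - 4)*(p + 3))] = (1 - 2*p)/(p^4 - 2*p^3 - 23*p^2 + 24*p + 144)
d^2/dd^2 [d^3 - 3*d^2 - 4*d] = 6*d - 6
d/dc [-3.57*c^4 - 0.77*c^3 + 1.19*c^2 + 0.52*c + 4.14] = -14.28*c^3 - 2.31*c^2 + 2.38*c + 0.52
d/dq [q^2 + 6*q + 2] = 2*q + 6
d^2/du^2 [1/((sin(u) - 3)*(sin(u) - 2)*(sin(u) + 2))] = (-9*sin(u)^6 + 33*sin(u)^5 - 16*sin(u)^4 + 24*sin(u)^3 - 130*sin(u)^2 - 48*sin(u) + 104)/((sin(u) - 3)^3*(sin(u) - 2)^3*(sin(u) + 2)^3)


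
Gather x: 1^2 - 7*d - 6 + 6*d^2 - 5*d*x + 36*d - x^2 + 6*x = 6*d^2 + 29*d - x^2 + x*(6 - 5*d) - 5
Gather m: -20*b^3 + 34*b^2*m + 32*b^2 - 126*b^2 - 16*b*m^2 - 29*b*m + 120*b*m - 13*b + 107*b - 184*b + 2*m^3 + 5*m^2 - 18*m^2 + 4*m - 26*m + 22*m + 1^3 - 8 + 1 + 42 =-20*b^3 - 94*b^2 - 90*b + 2*m^3 + m^2*(-16*b - 13) + m*(34*b^2 + 91*b) + 36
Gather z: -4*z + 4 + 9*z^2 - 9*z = 9*z^2 - 13*z + 4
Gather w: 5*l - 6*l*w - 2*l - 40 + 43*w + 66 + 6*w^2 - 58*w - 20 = 3*l + 6*w^2 + w*(-6*l - 15) + 6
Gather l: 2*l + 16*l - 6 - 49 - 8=18*l - 63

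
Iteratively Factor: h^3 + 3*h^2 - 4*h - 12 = (h + 2)*(h^2 + h - 6) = (h - 2)*(h + 2)*(h + 3)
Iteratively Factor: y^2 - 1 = (y + 1)*(y - 1)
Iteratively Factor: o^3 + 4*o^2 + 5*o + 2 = (o + 1)*(o^2 + 3*o + 2) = (o + 1)^2*(o + 2)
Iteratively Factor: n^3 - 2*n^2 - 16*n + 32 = (n + 4)*(n^2 - 6*n + 8) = (n - 4)*(n + 4)*(n - 2)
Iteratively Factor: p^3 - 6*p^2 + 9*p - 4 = (p - 1)*(p^2 - 5*p + 4) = (p - 1)^2*(p - 4)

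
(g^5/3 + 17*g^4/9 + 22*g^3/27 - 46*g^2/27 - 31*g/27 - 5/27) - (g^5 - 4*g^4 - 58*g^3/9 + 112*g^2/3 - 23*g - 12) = -2*g^5/3 + 53*g^4/9 + 196*g^3/27 - 1054*g^2/27 + 590*g/27 + 319/27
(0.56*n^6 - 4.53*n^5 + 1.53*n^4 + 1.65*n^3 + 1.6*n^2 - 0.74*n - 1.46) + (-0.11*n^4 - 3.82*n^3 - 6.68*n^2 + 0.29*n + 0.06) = 0.56*n^6 - 4.53*n^5 + 1.42*n^4 - 2.17*n^3 - 5.08*n^2 - 0.45*n - 1.4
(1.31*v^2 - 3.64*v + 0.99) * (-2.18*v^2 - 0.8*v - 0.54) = -2.8558*v^4 + 6.8872*v^3 + 0.0463999999999998*v^2 + 1.1736*v - 0.5346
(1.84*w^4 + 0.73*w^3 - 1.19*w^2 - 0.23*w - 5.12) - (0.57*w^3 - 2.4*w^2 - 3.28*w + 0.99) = 1.84*w^4 + 0.16*w^3 + 1.21*w^2 + 3.05*w - 6.11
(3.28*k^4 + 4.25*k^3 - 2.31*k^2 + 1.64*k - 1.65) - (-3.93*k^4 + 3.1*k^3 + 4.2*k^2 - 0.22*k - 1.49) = 7.21*k^4 + 1.15*k^3 - 6.51*k^2 + 1.86*k - 0.16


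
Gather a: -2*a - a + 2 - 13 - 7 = -3*a - 18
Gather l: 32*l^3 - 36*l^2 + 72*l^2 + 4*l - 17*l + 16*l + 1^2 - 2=32*l^3 + 36*l^2 + 3*l - 1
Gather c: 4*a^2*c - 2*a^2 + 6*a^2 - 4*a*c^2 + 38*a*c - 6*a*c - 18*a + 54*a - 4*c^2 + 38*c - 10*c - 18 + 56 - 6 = 4*a^2 + 36*a + c^2*(-4*a - 4) + c*(4*a^2 + 32*a + 28) + 32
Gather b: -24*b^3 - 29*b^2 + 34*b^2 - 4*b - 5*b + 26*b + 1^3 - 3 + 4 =-24*b^3 + 5*b^2 + 17*b + 2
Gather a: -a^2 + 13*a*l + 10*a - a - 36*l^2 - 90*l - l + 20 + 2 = -a^2 + a*(13*l + 9) - 36*l^2 - 91*l + 22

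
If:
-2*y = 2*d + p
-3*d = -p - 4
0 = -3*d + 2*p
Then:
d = 8/3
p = 4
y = -14/3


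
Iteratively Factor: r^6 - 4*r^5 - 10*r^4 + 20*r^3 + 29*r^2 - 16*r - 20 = (r + 2)*(r^5 - 6*r^4 + 2*r^3 + 16*r^2 - 3*r - 10) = (r + 1)*(r + 2)*(r^4 - 7*r^3 + 9*r^2 + 7*r - 10) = (r - 5)*(r + 1)*(r + 2)*(r^3 - 2*r^2 - r + 2) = (r - 5)*(r - 1)*(r + 1)*(r + 2)*(r^2 - r - 2) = (r - 5)*(r - 2)*(r - 1)*(r + 1)*(r + 2)*(r + 1)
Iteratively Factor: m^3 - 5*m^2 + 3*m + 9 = (m - 3)*(m^2 - 2*m - 3) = (m - 3)^2*(m + 1)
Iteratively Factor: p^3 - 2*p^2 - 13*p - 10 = (p + 2)*(p^2 - 4*p - 5) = (p - 5)*(p + 2)*(p + 1)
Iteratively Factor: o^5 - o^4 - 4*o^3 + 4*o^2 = (o - 2)*(o^4 + o^3 - 2*o^2) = (o - 2)*(o + 2)*(o^3 - o^2) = o*(o - 2)*(o + 2)*(o^2 - o) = o^2*(o - 2)*(o + 2)*(o - 1)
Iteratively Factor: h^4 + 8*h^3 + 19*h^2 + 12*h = (h + 4)*(h^3 + 4*h^2 + 3*h) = (h + 1)*(h + 4)*(h^2 + 3*h) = (h + 1)*(h + 3)*(h + 4)*(h)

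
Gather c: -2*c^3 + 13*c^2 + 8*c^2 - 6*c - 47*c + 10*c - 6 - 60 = -2*c^3 + 21*c^2 - 43*c - 66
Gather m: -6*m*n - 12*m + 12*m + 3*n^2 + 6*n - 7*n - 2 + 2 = -6*m*n + 3*n^2 - n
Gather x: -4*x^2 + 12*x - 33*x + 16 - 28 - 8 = -4*x^2 - 21*x - 20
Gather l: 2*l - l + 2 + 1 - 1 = l + 2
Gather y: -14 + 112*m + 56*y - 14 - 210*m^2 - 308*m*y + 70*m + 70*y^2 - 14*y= -210*m^2 + 182*m + 70*y^2 + y*(42 - 308*m) - 28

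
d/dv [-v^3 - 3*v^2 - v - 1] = -3*v^2 - 6*v - 1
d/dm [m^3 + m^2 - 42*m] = 3*m^2 + 2*m - 42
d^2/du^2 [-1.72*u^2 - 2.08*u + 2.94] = -3.44000000000000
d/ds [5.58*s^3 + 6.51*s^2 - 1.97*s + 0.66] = 16.74*s^2 + 13.02*s - 1.97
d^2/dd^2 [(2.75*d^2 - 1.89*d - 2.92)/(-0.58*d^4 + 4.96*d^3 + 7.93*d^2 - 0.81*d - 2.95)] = (-5.5506*d^8 + 55.096752*d^7 - 227.954172*d^6 - 9.6793319999997*d^5 + 1107.63762*d^4 + 1432.67118*d^3 + 917.262666*d^2 + 409.098714*d + 83.553604)/(0.195112*d^12 - 5.005632*d^11 + 34.803828*d^10 + 15.67166*d^9 - 486.856446*d^8 - 949.217868*d^7 - 170.063455*d^6 + 847.553559*d^5 + 484.953576*d^4 - 242.654169*d^3 - 201.22599*d^2 + 21.147075*d + 25.672375)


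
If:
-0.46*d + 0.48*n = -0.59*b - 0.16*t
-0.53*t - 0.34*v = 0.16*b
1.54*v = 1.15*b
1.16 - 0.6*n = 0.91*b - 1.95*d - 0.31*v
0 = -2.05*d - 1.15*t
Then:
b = -2.30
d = -1.01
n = 1.26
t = 1.79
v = -1.71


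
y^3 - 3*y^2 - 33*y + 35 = (y - 7)*(y - 1)*(y + 5)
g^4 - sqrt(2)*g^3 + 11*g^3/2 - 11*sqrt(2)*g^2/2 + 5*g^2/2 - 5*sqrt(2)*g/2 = g*(g + 1/2)*(g + 5)*(g - sqrt(2))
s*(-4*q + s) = -4*q*s + s^2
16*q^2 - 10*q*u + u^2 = (-8*q + u)*(-2*q + u)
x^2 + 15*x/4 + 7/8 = (x + 1/4)*(x + 7/2)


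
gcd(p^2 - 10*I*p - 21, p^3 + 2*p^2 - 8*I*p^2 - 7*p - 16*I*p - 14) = p - 7*I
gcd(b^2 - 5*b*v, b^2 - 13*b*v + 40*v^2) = -b + 5*v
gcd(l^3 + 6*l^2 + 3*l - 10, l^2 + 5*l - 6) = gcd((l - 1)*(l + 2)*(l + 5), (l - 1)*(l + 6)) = l - 1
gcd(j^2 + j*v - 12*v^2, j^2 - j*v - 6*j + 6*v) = 1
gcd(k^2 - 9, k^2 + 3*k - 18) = k - 3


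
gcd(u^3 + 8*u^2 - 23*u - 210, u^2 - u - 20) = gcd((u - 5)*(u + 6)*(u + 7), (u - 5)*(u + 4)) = u - 5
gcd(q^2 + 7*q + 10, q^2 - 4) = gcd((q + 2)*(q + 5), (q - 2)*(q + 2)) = q + 2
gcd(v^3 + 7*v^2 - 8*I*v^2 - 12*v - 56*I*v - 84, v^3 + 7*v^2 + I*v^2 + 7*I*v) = v + 7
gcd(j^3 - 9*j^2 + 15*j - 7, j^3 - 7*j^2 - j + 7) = j^2 - 8*j + 7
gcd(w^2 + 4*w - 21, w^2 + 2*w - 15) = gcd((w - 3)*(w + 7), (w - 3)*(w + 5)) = w - 3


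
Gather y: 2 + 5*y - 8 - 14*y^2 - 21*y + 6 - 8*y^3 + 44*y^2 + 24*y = -8*y^3 + 30*y^2 + 8*y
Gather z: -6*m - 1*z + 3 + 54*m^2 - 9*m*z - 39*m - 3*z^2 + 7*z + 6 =54*m^2 - 45*m - 3*z^2 + z*(6 - 9*m) + 9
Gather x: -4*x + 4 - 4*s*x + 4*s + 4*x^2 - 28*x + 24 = 4*s + 4*x^2 + x*(-4*s - 32) + 28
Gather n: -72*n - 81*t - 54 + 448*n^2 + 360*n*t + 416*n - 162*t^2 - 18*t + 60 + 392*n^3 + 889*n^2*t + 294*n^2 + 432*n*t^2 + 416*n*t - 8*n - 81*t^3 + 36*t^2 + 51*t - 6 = 392*n^3 + n^2*(889*t + 742) + n*(432*t^2 + 776*t + 336) - 81*t^3 - 126*t^2 - 48*t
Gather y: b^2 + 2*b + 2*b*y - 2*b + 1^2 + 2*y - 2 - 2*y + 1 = b^2 + 2*b*y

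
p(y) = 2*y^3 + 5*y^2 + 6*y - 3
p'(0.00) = 6.00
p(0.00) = -3.00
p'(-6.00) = 162.00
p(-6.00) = -291.00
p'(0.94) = 20.70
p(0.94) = 8.72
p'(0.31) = 9.68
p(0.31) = -0.60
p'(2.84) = 82.79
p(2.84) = 100.18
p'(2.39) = 64.17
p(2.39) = 67.20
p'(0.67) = 15.39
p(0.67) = 3.87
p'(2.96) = 88.17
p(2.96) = 110.44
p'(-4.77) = 94.82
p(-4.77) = -134.92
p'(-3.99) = 61.62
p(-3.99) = -74.38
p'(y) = 6*y^2 + 10*y + 6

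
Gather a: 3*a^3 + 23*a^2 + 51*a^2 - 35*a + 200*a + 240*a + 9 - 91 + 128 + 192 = 3*a^3 + 74*a^2 + 405*a + 238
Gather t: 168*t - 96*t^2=-96*t^2 + 168*t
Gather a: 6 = 6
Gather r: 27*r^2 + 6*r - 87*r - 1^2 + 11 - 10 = 27*r^2 - 81*r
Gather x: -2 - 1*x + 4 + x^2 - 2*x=x^2 - 3*x + 2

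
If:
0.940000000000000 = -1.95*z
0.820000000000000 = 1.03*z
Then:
No Solution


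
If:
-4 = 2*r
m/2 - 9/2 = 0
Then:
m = 9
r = -2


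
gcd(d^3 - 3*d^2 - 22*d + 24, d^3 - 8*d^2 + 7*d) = d - 1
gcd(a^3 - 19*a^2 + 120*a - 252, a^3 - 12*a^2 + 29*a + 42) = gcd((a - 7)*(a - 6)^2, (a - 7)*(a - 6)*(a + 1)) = a^2 - 13*a + 42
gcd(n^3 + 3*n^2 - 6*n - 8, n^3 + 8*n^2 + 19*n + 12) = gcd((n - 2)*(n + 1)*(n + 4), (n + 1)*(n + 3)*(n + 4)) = n^2 + 5*n + 4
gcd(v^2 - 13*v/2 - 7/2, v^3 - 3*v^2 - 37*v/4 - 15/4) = v + 1/2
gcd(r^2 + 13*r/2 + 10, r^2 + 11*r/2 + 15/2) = r + 5/2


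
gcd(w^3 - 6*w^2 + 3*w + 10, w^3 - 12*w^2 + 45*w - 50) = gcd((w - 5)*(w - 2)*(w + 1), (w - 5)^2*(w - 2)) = w^2 - 7*w + 10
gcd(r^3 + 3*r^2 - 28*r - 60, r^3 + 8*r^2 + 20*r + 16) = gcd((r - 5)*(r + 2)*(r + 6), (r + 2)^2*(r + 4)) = r + 2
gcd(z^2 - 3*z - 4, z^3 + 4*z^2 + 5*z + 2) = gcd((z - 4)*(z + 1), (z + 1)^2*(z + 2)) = z + 1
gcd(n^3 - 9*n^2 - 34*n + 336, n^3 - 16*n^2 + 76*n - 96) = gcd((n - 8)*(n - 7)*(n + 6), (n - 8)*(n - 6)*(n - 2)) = n - 8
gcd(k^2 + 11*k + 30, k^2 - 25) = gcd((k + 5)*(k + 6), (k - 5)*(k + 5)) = k + 5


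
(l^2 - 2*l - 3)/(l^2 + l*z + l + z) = (l - 3)/(l + z)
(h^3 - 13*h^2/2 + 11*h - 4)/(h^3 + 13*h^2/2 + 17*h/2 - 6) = (h^2 - 6*h + 8)/(h^2 + 7*h + 12)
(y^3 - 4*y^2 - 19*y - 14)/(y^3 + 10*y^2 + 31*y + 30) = (y^2 - 6*y - 7)/(y^2 + 8*y + 15)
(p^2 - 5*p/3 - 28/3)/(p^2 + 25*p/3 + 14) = (p - 4)/(p + 6)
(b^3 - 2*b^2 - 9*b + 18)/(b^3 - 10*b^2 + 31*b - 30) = (b + 3)/(b - 5)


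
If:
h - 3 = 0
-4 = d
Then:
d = -4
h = 3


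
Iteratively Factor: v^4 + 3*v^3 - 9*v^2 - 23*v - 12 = (v + 1)*(v^3 + 2*v^2 - 11*v - 12) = (v - 3)*(v + 1)*(v^2 + 5*v + 4) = (v - 3)*(v + 1)^2*(v + 4)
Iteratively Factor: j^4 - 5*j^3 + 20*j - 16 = (j + 2)*(j^3 - 7*j^2 + 14*j - 8) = (j - 4)*(j + 2)*(j^2 - 3*j + 2) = (j - 4)*(j - 2)*(j + 2)*(j - 1)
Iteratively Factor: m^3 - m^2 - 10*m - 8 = (m + 2)*(m^2 - 3*m - 4) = (m - 4)*(m + 2)*(m + 1)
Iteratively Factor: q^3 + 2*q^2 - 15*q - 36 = (q + 3)*(q^2 - q - 12) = (q - 4)*(q + 3)*(q + 3)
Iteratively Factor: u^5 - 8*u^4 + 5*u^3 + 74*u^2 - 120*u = (u - 2)*(u^4 - 6*u^3 - 7*u^2 + 60*u) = (u - 5)*(u - 2)*(u^3 - u^2 - 12*u) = u*(u - 5)*(u - 2)*(u^2 - u - 12) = u*(u - 5)*(u - 4)*(u - 2)*(u + 3)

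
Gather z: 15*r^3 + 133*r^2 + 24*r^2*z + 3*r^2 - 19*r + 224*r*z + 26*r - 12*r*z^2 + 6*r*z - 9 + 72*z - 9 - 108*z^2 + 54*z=15*r^3 + 136*r^2 + 7*r + z^2*(-12*r - 108) + z*(24*r^2 + 230*r + 126) - 18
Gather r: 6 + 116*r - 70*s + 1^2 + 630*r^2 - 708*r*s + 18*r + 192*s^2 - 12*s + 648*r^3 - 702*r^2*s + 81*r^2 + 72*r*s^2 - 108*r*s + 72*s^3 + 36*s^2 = 648*r^3 + r^2*(711 - 702*s) + r*(72*s^2 - 816*s + 134) + 72*s^3 + 228*s^2 - 82*s + 7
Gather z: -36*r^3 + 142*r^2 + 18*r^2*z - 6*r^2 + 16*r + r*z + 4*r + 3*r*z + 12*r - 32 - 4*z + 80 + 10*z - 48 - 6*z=-36*r^3 + 136*r^2 + 32*r + z*(18*r^2 + 4*r)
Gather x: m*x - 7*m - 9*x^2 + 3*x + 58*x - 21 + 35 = -7*m - 9*x^2 + x*(m + 61) + 14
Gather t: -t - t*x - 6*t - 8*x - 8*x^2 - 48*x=t*(-x - 7) - 8*x^2 - 56*x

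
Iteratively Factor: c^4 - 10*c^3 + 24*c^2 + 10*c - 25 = (c - 5)*(c^3 - 5*c^2 - c + 5) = (c - 5)*(c + 1)*(c^2 - 6*c + 5) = (c - 5)*(c - 1)*(c + 1)*(c - 5)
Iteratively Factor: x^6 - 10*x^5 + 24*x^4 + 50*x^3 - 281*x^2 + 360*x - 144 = (x + 3)*(x^5 - 13*x^4 + 63*x^3 - 139*x^2 + 136*x - 48) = (x - 1)*(x + 3)*(x^4 - 12*x^3 + 51*x^2 - 88*x + 48) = (x - 4)*(x - 1)*(x + 3)*(x^3 - 8*x^2 + 19*x - 12) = (x - 4)^2*(x - 1)*(x + 3)*(x^2 - 4*x + 3) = (x - 4)^2*(x - 1)^2*(x + 3)*(x - 3)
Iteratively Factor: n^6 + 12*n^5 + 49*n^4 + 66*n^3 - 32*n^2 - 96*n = (n + 2)*(n^5 + 10*n^4 + 29*n^3 + 8*n^2 - 48*n) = (n + 2)*(n + 4)*(n^4 + 6*n^3 + 5*n^2 - 12*n) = (n - 1)*(n + 2)*(n + 4)*(n^3 + 7*n^2 + 12*n) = (n - 1)*(n + 2)*(n + 3)*(n + 4)*(n^2 + 4*n) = n*(n - 1)*(n + 2)*(n + 3)*(n + 4)*(n + 4)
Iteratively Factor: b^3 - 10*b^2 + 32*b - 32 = (b - 4)*(b^2 - 6*b + 8) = (b - 4)^2*(b - 2)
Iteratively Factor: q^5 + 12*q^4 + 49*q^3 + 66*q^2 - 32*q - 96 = (q + 4)*(q^4 + 8*q^3 + 17*q^2 - 2*q - 24) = (q + 2)*(q + 4)*(q^3 + 6*q^2 + 5*q - 12) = (q + 2)*(q + 3)*(q + 4)*(q^2 + 3*q - 4) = (q - 1)*(q + 2)*(q + 3)*(q + 4)*(q + 4)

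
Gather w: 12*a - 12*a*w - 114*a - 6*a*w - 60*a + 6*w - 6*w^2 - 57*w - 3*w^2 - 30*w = -162*a - 9*w^2 + w*(-18*a - 81)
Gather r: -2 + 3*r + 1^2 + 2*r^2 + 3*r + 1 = 2*r^2 + 6*r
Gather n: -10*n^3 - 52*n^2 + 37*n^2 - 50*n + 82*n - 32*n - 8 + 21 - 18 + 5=-10*n^3 - 15*n^2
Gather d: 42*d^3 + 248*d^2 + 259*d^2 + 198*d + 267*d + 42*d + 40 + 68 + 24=42*d^3 + 507*d^2 + 507*d + 132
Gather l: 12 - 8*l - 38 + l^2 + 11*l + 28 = l^2 + 3*l + 2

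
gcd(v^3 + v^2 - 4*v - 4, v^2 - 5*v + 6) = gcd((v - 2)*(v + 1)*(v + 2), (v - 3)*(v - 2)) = v - 2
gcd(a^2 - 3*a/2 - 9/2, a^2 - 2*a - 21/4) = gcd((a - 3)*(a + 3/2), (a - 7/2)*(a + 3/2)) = a + 3/2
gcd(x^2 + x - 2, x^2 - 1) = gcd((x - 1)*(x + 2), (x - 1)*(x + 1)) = x - 1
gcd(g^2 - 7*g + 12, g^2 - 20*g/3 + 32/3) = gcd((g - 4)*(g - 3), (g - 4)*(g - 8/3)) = g - 4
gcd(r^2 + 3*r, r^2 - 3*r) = r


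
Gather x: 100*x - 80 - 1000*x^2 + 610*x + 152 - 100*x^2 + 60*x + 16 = -1100*x^2 + 770*x + 88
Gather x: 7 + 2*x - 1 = 2*x + 6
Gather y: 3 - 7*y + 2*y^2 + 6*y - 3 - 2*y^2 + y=0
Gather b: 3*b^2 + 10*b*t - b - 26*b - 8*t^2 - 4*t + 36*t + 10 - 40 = 3*b^2 + b*(10*t - 27) - 8*t^2 + 32*t - 30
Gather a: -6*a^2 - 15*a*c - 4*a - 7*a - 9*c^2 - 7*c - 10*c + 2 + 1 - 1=-6*a^2 + a*(-15*c - 11) - 9*c^2 - 17*c + 2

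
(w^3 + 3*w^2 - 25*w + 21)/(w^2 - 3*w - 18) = (-w^3 - 3*w^2 + 25*w - 21)/(-w^2 + 3*w + 18)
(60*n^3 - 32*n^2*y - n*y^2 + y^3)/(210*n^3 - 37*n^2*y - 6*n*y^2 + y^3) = (-2*n + y)/(-7*n + y)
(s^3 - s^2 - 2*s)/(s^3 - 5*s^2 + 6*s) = (s + 1)/(s - 3)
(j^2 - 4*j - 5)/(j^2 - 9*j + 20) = (j + 1)/(j - 4)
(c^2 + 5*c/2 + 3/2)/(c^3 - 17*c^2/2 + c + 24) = (c + 1)/(c^2 - 10*c + 16)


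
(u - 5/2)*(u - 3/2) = u^2 - 4*u + 15/4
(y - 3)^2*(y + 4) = y^3 - 2*y^2 - 15*y + 36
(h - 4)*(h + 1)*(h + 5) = h^3 + 2*h^2 - 19*h - 20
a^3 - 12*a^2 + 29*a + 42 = (a - 7)*(a - 6)*(a + 1)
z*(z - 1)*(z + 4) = z^3 + 3*z^2 - 4*z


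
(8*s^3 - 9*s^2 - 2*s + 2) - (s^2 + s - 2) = 8*s^3 - 10*s^2 - 3*s + 4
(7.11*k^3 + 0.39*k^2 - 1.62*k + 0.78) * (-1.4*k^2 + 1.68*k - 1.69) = -9.954*k^5 + 11.3988*k^4 - 9.0927*k^3 - 4.4727*k^2 + 4.0482*k - 1.3182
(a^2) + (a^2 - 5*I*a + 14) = 2*a^2 - 5*I*a + 14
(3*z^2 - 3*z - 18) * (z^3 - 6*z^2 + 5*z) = 3*z^5 - 21*z^4 + 15*z^3 + 93*z^2 - 90*z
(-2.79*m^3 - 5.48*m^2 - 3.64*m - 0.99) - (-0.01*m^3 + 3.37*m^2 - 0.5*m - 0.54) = -2.78*m^3 - 8.85*m^2 - 3.14*m - 0.45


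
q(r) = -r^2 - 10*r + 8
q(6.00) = -88.00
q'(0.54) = -11.08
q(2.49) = -23.10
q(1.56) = -10.03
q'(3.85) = -17.70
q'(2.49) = -14.98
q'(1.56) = -13.12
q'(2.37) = -14.74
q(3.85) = -45.32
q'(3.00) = -16.00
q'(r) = -2*r - 10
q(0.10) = 6.99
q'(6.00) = -22.00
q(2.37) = -21.32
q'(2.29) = -14.58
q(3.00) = -31.00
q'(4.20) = -18.40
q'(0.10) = -10.20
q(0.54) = 2.31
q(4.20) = -51.64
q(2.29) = -20.14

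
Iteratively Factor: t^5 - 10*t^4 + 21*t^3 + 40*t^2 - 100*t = (t - 5)*(t^4 - 5*t^3 - 4*t^2 + 20*t) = (t - 5)^2*(t^3 - 4*t) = t*(t - 5)^2*(t^2 - 4) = t*(t - 5)^2*(t + 2)*(t - 2)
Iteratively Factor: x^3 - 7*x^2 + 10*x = (x)*(x^2 - 7*x + 10) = x*(x - 5)*(x - 2)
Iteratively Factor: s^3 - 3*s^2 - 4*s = (s + 1)*(s^2 - 4*s) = s*(s + 1)*(s - 4)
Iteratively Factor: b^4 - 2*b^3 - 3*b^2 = (b + 1)*(b^3 - 3*b^2) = b*(b + 1)*(b^2 - 3*b) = b^2*(b + 1)*(b - 3)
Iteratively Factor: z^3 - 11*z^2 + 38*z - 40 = (z - 2)*(z^2 - 9*z + 20) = (z - 5)*(z - 2)*(z - 4)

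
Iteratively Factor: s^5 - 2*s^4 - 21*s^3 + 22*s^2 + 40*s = (s - 2)*(s^4 - 21*s^2 - 20*s) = s*(s - 2)*(s^3 - 21*s - 20) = s*(s - 5)*(s - 2)*(s^2 + 5*s + 4) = s*(s - 5)*(s - 2)*(s + 4)*(s + 1)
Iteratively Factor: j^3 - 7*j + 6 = (j - 2)*(j^2 + 2*j - 3) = (j - 2)*(j + 3)*(j - 1)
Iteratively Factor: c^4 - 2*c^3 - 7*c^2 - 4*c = (c + 1)*(c^3 - 3*c^2 - 4*c) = (c + 1)^2*(c^2 - 4*c) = c*(c + 1)^2*(c - 4)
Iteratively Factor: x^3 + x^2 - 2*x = (x + 2)*(x^2 - x) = x*(x + 2)*(x - 1)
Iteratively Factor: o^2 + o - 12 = (o - 3)*(o + 4)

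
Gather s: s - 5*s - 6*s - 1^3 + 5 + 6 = 10 - 10*s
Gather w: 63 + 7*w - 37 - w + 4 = 6*w + 30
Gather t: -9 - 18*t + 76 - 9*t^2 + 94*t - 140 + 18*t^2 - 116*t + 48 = 9*t^2 - 40*t - 25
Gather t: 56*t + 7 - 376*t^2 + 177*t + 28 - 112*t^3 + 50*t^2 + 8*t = -112*t^3 - 326*t^2 + 241*t + 35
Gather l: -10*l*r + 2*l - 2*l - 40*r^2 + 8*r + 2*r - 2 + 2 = -10*l*r - 40*r^2 + 10*r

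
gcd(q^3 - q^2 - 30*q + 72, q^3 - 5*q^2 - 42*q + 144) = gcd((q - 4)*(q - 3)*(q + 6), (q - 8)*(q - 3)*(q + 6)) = q^2 + 3*q - 18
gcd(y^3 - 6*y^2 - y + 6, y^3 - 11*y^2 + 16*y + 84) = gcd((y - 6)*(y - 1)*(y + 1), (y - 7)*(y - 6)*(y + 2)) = y - 6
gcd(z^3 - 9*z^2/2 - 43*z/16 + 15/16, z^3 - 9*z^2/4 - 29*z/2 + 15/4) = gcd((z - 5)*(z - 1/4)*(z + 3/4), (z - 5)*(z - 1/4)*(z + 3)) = z^2 - 21*z/4 + 5/4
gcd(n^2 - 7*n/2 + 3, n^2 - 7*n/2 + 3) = n^2 - 7*n/2 + 3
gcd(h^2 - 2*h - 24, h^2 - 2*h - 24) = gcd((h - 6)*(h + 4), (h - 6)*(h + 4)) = h^2 - 2*h - 24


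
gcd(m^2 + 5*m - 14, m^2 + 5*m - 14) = m^2 + 5*m - 14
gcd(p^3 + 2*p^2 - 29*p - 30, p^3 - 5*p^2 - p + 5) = p^2 - 4*p - 5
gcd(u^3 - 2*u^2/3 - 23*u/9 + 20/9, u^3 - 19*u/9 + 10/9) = u^2 + 2*u/3 - 5/3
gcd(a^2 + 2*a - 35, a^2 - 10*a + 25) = a - 5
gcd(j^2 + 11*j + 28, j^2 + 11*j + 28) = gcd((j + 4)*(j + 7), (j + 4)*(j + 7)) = j^2 + 11*j + 28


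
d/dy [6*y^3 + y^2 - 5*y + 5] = 18*y^2 + 2*y - 5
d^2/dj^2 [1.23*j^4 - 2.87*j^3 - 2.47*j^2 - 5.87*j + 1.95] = 14.76*j^2 - 17.22*j - 4.94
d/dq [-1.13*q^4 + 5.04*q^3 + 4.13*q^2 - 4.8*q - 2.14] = -4.52*q^3 + 15.12*q^2 + 8.26*q - 4.8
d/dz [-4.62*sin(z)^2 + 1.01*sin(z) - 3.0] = (1.01 - 9.24*sin(z))*cos(z)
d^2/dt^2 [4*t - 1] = 0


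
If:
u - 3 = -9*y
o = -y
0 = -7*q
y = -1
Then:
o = 1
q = 0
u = 12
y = -1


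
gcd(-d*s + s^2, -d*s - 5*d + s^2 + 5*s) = -d + s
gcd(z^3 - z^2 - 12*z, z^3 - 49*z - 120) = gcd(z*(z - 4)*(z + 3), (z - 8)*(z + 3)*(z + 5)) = z + 3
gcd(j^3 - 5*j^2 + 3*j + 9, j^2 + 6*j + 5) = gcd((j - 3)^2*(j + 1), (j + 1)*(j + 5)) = j + 1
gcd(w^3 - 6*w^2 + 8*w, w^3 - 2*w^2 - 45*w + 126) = 1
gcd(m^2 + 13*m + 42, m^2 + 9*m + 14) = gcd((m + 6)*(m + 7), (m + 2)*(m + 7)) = m + 7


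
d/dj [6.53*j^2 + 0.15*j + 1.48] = 13.06*j + 0.15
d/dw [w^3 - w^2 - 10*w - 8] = 3*w^2 - 2*w - 10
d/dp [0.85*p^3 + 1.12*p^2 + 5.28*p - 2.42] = 2.55*p^2 + 2.24*p + 5.28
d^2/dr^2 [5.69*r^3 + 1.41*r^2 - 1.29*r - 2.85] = 34.14*r + 2.82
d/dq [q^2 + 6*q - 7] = 2*q + 6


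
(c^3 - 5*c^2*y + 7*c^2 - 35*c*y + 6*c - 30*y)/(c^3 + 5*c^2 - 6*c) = (c^2 - 5*c*y + c - 5*y)/(c*(c - 1))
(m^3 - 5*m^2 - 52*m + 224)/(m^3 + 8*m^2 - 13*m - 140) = (m - 8)/(m + 5)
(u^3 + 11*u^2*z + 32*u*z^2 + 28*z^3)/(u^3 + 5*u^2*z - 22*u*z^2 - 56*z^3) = (-u - 2*z)/(-u + 4*z)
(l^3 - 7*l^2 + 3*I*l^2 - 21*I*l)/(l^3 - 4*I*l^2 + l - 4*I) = l*(l^2 + l*(-7 + 3*I) - 21*I)/(l^3 - 4*I*l^2 + l - 4*I)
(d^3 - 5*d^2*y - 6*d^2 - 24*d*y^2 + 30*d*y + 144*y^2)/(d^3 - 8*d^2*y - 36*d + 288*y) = (d + 3*y)/(d + 6)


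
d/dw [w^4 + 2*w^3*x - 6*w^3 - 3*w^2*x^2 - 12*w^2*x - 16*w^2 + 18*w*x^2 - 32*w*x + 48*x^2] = 4*w^3 + 6*w^2*x - 18*w^2 - 6*w*x^2 - 24*w*x - 32*w + 18*x^2 - 32*x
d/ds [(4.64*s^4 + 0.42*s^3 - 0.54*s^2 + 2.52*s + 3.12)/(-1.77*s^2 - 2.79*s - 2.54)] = (-16.4256*s^5 - 39.5802*s^4 - 49.486*s^3 + 2.7666*s^2 + 13.788*s + 2.304)/(3.1329*s^4 + 9.8766*s^3 + 16.7757*s^2 + 14.1732*s + 6.4516)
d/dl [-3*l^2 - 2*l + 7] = -6*l - 2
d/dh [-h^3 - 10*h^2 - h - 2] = -3*h^2 - 20*h - 1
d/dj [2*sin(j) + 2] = 2*cos(j)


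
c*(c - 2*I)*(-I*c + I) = -I*c^3 - 2*c^2 + I*c^2 + 2*c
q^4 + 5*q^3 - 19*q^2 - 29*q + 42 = (q - 3)*(q - 1)*(q + 2)*(q + 7)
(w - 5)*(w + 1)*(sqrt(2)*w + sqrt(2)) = sqrt(2)*w^3 - 3*sqrt(2)*w^2 - 9*sqrt(2)*w - 5*sqrt(2)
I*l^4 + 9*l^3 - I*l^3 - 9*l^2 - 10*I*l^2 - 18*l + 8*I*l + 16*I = (l - 2)*(l - 8*I)*(l - I)*(I*l + I)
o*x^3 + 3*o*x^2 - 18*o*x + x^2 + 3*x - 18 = (x - 3)*(x + 6)*(o*x + 1)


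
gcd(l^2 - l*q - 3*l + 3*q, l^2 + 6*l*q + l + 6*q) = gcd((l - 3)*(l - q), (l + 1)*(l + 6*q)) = 1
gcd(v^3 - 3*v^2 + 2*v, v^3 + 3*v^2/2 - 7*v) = v^2 - 2*v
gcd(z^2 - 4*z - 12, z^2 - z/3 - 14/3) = z + 2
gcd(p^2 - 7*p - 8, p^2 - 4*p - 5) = p + 1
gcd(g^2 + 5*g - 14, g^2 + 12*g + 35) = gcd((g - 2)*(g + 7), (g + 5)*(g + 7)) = g + 7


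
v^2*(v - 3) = v^3 - 3*v^2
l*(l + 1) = l^2 + l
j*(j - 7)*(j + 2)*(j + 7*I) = j^4 - 5*j^3 + 7*I*j^3 - 14*j^2 - 35*I*j^2 - 98*I*j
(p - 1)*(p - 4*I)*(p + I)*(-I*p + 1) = -I*p^4 - 2*p^3 + I*p^3 + 2*p^2 - 7*I*p^2 + 4*p + 7*I*p - 4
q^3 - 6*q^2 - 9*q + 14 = (q - 7)*(q - 1)*(q + 2)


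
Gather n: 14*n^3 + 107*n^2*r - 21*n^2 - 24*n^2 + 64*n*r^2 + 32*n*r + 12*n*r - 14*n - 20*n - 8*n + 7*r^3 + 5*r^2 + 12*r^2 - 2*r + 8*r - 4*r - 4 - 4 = 14*n^3 + n^2*(107*r - 45) + n*(64*r^2 + 44*r - 42) + 7*r^3 + 17*r^2 + 2*r - 8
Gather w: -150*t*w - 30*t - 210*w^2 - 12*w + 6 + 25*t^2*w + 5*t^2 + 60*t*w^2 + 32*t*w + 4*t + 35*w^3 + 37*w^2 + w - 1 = 5*t^2 - 26*t + 35*w^3 + w^2*(60*t - 173) + w*(25*t^2 - 118*t - 11) + 5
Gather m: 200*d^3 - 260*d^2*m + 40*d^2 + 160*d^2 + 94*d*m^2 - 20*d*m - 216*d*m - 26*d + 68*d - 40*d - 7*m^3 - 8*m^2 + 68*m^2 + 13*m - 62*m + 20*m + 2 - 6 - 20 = 200*d^3 + 200*d^2 + 2*d - 7*m^3 + m^2*(94*d + 60) + m*(-260*d^2 - 236*d - 29) - 24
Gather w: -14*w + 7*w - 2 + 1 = -7*w - 1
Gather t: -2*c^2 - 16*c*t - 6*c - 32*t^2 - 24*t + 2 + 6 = -2*c^2 - 6*c - 32*t^2 + t*(-16*c - 24) + 8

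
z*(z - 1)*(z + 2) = z^3 + z^2 - 2*z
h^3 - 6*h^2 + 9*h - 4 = (h - 4)*(h - 1)^2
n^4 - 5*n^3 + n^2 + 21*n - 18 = (n - 3)^2*(n - 1)*(n + 2)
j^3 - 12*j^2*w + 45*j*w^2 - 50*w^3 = (j - 5*w)^2*(j - 2*w)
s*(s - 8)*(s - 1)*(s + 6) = s^4 - 3*s^3 - 46*s^2 + 48*s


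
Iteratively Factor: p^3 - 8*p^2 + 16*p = (p - 4)*(p^2 - 4*p) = p*(p - 4)*(p - 4)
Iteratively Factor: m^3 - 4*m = (m - 2)*(m^2 + 2*m) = m*(m - 2)*(m + 2)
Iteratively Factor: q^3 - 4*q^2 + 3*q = (q - 3)*(q^2 - q) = (q - 3)*(q - 1)*(q)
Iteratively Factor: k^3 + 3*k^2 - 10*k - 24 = (k + 2)*(k^2 + k - 12) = (k + 2)*(k + 4)*(k - 3)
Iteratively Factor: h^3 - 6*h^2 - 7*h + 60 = (h + 3)*(h^2 - 9*h + 20) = (h - 4)*(h + 3)*(h - 5)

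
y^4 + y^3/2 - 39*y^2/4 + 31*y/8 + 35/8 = (y - 5/2)*(y - 1)*(y + 1/2)*(y + 7/2)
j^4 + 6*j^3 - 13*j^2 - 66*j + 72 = (j - 3)*(j - 1)*(j + 4)*(j + 6)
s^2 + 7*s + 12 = (s + 3)*(s + 4)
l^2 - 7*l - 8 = (l - 8)*(l + 1)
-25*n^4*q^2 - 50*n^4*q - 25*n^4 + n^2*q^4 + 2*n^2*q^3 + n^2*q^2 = (-5*n + q)*(5*n + q)*(n*q + n)^2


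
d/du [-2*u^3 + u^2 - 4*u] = -6*u^2 + 2*u - 4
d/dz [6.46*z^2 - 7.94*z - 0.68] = 12.92*z - 7.94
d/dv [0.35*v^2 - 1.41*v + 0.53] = 0.7*v - 1.41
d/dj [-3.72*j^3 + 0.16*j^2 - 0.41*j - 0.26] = -11.16*j^2 + 0.32*j - 0.41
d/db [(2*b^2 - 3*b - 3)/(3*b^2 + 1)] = (9*b^2 + 22*b - 3)/(9*b^4 + 6*b^2 + 1)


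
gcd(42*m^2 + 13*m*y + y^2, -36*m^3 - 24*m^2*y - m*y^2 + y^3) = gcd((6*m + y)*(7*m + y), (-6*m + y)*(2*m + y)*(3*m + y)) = 1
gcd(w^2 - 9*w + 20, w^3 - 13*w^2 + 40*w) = w - 5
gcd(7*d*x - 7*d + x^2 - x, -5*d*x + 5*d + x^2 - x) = x - 1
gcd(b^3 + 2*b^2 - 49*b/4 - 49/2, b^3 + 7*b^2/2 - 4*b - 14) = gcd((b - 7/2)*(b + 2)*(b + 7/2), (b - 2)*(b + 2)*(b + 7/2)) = b^2 + 11*b/2 + 7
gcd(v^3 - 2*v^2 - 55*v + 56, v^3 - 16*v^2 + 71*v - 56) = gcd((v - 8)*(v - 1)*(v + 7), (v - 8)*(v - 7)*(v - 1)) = v^2 - 9*v + 8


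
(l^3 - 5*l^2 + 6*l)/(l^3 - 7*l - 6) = l*(l - 2)/(l^2 + 3*l + 2)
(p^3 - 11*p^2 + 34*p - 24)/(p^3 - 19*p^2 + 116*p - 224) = (p^2 - 7*p + 6)/(p^2 - 15*p + 56)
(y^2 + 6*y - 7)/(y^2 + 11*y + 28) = (y - 1)/(y + 4)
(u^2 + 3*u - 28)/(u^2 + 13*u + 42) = (u - 4)/(u + 6)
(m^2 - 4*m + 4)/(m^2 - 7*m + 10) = (m - 2)/(m - 5)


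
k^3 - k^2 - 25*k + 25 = (k - 5)*(k - 1)*(k + 5)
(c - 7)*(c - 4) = c^2 - 11*c + 28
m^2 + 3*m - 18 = (m - 3)*(m + 6)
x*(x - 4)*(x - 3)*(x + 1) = x^4 - 6*x^3 + 5*x^2 + 12*x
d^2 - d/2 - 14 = (d - 4)*(d + 7/2)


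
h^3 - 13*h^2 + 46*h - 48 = (h - 8)*(h - 3)*(h - 2)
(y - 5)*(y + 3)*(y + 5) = y^3 + 3*y^2 - 25*y - 75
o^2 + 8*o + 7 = (o + 1)*(o + 7)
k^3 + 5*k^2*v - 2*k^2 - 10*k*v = k*(k - 2)*(k + 5*v)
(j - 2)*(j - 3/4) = j^2 - 11*j/4 + 3/2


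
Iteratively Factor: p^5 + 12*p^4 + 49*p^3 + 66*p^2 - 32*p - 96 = (p + 3)*(p^4 + 9*p^3 + 22*p^2 - 32) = (p + 3)*(p + 4)*(p^3 + 5*p^2 + 2*p - 8) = (p - 1)*(p + 3)*(p + 4)*(p^2 + 6*p + 8) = (p - 1)*(p + 2)*(p + 3)*(p + 4)*(p + 4)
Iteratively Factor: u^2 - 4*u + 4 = (u - 2)*(u - 2)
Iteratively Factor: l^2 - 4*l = (l)*(l - 4)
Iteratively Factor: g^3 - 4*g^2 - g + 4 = (g - 1)*(g^2 - 3*g - 4) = (g - 4)*(g - 1)*(g + 1)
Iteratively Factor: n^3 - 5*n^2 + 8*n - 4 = (n - 2)*(n^2 - 3*n + 2) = (n - 2)^2*(n - 1)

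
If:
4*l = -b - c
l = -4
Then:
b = 16 - c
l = -4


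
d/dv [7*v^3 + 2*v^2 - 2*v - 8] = 21*v^2 + 4*v - 2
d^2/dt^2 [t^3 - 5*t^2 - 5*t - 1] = 6*t - 10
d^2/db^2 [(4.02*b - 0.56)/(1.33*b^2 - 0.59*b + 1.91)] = ((6.2332 - 32.0796*b)*(1.33*b^2 - 0.59*b + 1.91) + (2.66*b - 0.59)*(4.02*b - 0.56)*(5.32*b - 1.18))/(1.33*b^2 - 0.59*b + 1.91)^3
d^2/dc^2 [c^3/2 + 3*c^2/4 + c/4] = 3*c + 3/2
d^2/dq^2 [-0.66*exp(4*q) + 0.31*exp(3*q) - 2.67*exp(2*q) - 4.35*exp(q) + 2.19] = (-10.56*exp(3*q) + 2.79*exp(2*q) - 10.68*exp(q) - 4.35)*exp(q)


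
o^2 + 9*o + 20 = (o + 4)*(o + 5)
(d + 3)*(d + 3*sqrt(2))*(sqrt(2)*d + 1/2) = sqrt(2)*d^3 + 3*sqrt(2)*d^2 + 13*d^2/2 + 3*sqrt(2)*d/2 + 39*d/2 + 9*sqrt(2)/2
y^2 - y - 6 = (y - 3)*(y + 2)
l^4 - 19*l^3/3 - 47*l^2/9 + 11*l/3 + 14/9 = (l - 7)*(l - 2/3)*(l + 1/3)*(l + 1)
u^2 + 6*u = u*(u + 6)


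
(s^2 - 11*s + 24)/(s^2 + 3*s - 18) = (s - 8)/(s + 6)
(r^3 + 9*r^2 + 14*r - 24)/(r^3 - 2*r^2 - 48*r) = (r^2 + 3*r - 4)/(r*(r - 8))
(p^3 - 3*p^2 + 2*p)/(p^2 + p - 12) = p*(p^2 - 3*p + 2)/(p^2 + p - 12)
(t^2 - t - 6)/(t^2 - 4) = (t - 3)/(t - 2)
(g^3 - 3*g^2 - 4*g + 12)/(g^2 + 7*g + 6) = (g^3 - 3*g^2 - 4*g + 12)/(g^2 + 7*g + 6)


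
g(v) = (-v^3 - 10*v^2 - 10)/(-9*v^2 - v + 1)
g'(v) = (18*v + 1)*(-v^3 - 10*v^2 - 10)/(-9*v^2 - v + 1)^2 + (-3*v^2 - 20*v)/(-9*v^2 - v + 1) = (v*(3*v + 20)*(9*v^2 + v - 1) - (18*v + 1)*(v^3 + 10*v^2 + 10))/(9*v^2 + v - 1)^2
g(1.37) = 1.82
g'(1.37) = -0.79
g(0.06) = -11.06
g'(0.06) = -26.68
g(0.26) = -81.26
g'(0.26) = -3548.25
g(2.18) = 1.54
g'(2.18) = -0.10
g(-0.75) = 4.59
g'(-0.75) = 13.30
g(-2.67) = 1.03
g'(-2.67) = 0.27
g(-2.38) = 1.12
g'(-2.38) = 0.34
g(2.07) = 1.56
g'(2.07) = -0.13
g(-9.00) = 0.13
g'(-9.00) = 0.12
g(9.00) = 2.10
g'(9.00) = 0.11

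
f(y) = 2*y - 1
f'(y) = 2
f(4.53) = 8.06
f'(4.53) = 2.00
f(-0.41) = -1.82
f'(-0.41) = 2.00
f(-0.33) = -1.66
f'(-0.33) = 2.00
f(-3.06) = -7.12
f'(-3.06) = 2.00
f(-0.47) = -1.94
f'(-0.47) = 2.00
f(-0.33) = -1.66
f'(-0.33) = 2.00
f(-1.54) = -4.08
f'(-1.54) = 2.00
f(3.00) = 5.00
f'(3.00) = 2.00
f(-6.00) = -13.00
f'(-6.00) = 2.00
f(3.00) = 5.00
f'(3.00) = 2.00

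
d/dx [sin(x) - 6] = cos(x)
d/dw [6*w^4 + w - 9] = 24*w^3 + 1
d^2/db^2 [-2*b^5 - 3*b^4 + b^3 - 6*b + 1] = 2*b*(-20*b^2 - 18*b + 3)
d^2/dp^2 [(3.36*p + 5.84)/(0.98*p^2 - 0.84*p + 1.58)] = ((1.96*p - 0.84)*(3.36*p + 5.84)*(3.92*p - 1.68) - (19.7568*p + 5.8016)*(0.98*p^2 - 0.84*p + 1.58))/(0.98*p^2 - 0.84*p + 1.58)^3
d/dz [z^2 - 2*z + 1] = 2*z - 2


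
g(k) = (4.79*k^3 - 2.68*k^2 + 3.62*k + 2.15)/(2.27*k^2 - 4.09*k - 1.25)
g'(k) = (4.09 - 4.54*k)*(4.79*k^3 - 2.68*k^2 + 3.62*k + 2.15)/(2.27*k^2 - 4.09*k - 1.25)^2 + (14.37*k^2 - 5.36*k + 3.62)/(2.27*k^2 - 4.09*k - 1.25) = (10.8733*k^4 - 39.1822*k^3 - 15.2187*k^2 - 3.061*k + 4.2685)/(5.1529*k^4 - 18.5686*k^3 + 11.0531*k^2 + 10.225*k + 1.5625)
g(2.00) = -105.69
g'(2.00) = -1650.72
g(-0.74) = -1.30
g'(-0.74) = 1.90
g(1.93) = -48.81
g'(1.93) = -399.39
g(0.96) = -2.40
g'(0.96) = -4.01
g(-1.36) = -2.32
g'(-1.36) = 1.60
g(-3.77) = -6.60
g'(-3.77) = 1.90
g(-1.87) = -3.16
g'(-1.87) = 1.68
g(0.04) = -1.62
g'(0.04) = 2.07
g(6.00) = 17.20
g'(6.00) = 1.62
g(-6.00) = -10.96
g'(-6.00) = 2.00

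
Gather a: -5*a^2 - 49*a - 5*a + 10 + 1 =-5*a^2 - 54*a + 11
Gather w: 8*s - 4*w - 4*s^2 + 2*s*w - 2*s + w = -4*s^2 + 6*s + w*(2*s - 3)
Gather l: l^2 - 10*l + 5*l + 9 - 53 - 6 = l^2 - 5*l - 50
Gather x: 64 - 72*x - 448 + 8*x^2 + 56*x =8*x^2 - 16*x - 384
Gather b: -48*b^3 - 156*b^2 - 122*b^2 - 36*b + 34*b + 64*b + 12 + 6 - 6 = -48*b^3 - 278*b^2 + 62*b + 12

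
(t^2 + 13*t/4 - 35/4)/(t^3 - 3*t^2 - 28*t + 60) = (t - 7/4)/(t^2 - 8*t + 12)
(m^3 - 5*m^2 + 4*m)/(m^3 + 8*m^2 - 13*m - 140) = m*(m - 1)/(m^2 + 12*m + 35)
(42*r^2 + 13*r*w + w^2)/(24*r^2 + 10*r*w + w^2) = (7*r + w)/(4*r + w)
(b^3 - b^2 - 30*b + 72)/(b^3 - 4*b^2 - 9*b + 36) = (b + 6)/(b + 3)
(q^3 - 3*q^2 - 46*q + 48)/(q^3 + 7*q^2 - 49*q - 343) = (q^3 - 3*q^2 - 46*q + 48)/(q^3 + 7*q^2 - 49*q - 343)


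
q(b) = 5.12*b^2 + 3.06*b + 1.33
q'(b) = 10.24*b + 3.06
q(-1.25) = 5.50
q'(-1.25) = -9.74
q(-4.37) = 85.73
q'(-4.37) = -41.69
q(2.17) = 32.08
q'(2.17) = 25.28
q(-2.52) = 26.13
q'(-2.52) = -22.74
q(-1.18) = 4.85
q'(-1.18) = -9.02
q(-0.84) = 2.37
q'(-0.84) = -5.54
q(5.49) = 172.45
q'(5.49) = 59.28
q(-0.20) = 0.92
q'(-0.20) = 1.01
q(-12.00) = 701.89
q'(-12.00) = -119.82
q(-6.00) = 167.29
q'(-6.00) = -58.38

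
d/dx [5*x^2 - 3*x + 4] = 10*x - 3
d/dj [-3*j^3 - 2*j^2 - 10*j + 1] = -9*j^2 - 4*j - 10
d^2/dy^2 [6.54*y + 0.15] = 0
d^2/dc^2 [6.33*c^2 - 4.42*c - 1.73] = 12.6600000000000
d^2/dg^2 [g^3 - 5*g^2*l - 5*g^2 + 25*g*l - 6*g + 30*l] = 6*g - 10*l - 10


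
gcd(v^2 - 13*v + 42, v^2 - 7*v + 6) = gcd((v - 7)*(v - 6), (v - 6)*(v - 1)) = v - 6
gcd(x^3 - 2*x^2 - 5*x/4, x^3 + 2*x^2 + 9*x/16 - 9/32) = 1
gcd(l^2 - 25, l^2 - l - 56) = 1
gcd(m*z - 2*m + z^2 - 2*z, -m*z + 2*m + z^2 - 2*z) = z - 2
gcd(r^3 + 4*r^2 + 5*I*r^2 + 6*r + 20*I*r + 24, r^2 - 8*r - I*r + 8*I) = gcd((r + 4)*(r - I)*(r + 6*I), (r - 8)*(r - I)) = r - I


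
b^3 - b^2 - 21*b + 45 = (b - 3)^2*(b + 5)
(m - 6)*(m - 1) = m^2 - 7*m + 6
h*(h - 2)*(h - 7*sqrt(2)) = h^3 - 7*sqrt(2)*h^2 - 2*h^2 + 14*sqrt(2)*h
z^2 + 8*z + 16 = (z + 4)^2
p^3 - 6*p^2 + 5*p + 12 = (p - 4)*(p - 3)*(p + 1)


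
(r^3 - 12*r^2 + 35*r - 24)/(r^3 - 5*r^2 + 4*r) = (r^2 - 11*r + 24)/(r*(r - 4))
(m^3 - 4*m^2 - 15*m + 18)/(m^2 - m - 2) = (-m^3 + 4*m^2 + 15*m - 18)/(-m^2 + m + 2)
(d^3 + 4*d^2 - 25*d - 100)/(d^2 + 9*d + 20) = d - 5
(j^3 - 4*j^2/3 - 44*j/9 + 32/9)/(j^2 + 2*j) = j - 10/3 + 16/(9*j)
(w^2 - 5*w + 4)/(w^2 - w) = (w - 4)/w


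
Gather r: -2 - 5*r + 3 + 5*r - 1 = 0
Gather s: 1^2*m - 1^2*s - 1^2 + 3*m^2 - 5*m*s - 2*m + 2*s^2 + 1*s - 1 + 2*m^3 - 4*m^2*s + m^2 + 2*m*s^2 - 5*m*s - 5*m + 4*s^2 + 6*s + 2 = 2*m^3 + 4*m^2 - 6*m + s^2*(2*m + 6) + s*(-4*m^2 - 10*m + 6)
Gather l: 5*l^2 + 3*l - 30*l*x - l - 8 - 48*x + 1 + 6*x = 5*l^2 + l*(2 - 30*x) - 42*x - 7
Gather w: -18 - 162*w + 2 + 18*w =-144*w - 16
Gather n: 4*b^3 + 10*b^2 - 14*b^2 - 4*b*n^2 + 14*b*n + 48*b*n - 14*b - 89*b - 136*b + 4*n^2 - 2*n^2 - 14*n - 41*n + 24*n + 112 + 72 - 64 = 4*b^3 - 4*b^2 - 239*b + n^2*(2 - 4*b) + n*(62*b - 31) + 120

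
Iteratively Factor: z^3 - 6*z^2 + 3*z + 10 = (z + 1)*(z^2 - 7*z + 10) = (z - 5)*(z + 1)*(z - 2)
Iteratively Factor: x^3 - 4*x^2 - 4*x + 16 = (x - 2)*(x^2 - 2*x - 8) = (x - 4)*(x - 2)*(x + 2)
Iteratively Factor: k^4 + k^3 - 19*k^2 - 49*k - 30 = (k + 2)*(k^3 - k^2 - 17*k - 15) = (k + 1)*(k + 2)*(k^2 - 2*k - 15) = (k - 5)*(k + 1)*(k + 2)*(k + 3)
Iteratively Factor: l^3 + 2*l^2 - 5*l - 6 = (l + 1)*(l^2 + l - 6) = (l + 1)*(l + 3)*(l - 2)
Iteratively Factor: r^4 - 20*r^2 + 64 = (r + 4)*(r^3 - 4*r^2 - 4*r + 16) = (r + 2)*(r + 4)*(r^2 - 6*r + 8) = (r - 4)*(r + 2)*(r + 4)*(r - 2)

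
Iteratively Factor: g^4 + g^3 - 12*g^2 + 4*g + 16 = (g + 4)*(g^3 - 3*g^2 + 4) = (g - 2)*(g + 4)*(g^2 - g - 2) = (g - 2)^2*(g + 4)*(g + 1)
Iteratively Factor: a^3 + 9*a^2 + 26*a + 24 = (a + 2)*(a^2 + 7*a + 12) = (a + 2)*(a + 3)*(a + 4)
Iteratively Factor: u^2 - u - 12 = (u - 4)*(u + 3)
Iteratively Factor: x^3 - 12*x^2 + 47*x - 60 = (x - 5)*(x^2 - 7*x + 12) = (x - 5)*(x - 3)*(x - 4)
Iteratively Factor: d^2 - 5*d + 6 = (d - 2)*(d - 3)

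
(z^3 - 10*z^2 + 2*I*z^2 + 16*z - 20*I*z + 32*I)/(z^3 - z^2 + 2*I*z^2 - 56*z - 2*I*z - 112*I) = (z - 2)/(z + 7)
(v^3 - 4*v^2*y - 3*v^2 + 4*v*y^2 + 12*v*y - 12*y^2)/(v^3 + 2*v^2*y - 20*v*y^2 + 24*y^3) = (v - 3)/(v + 6*y)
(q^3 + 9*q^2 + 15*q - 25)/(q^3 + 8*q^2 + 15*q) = (q^2 + 4*q - 5)/(q*(q + 3))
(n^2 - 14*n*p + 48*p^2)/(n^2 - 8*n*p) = (n - 6*p)/n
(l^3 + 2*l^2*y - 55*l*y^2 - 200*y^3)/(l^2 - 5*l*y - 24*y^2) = (l^2 + 10*l*y + 25*y^2)/(l + 3*y)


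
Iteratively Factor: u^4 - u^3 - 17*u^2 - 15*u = (u)*(u^3 - u^2 - 17*u - 15) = u*(u + 1)*(u^2 - 2*u - 15) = u*(u - 5)*(u + 1)*(u + 3)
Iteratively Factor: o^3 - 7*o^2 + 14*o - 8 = (o - 1)*(o^2 - 6*o + 8) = (o - 4)*(o - 1)*(o - 2)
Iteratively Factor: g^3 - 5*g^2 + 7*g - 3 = (g - 3)*(g^2 - 2*g + 1) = (g - 3)*(g - 1)*(g - 1)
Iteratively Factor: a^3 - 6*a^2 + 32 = (a - 4)*(a^2 - 2*a - 8) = (a - 4)*(a + 2)*(a - 4)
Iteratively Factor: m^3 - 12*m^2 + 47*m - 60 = (m - 4)*(m^2 - 8*m + 15) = (m - 4)*(m - 3)*(m - 5)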